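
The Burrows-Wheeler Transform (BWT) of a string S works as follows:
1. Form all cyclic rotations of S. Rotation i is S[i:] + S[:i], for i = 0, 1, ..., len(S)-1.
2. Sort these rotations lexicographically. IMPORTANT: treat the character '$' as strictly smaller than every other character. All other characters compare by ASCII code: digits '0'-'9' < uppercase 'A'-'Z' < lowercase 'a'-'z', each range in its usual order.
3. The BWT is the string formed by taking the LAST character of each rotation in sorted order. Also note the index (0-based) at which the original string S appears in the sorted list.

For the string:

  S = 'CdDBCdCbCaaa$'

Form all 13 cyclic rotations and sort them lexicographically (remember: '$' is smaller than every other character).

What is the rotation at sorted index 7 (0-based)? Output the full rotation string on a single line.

All 13 rotations (rotation i = S[i:]+S[:i]):
  rot[0] = CdDBCdCbCaaa$
  rot[1] = dDBCdCbCaaa$C
  rot[2] = DBCdCbCaaa$Cd
  rot[3] = BCdCbCaaa$CdD
  rot[4] = CdCbCaaa$CdDB
  rot[5] = dCbCaaa$CdDBC
  rot[6] = CbCaaa$CdDBCd
  rot[7] = bCaaa$CdDBCdC
  rot[8] = Caaa$CdDBCdCb
  rot[9] = aaa$CdDBCdCbC
  rot[10] = aa$CdDBCdCbCa
  rot[11] = a$CdDBCdCbCaa
  rot[12] = $CdDBCdCbCaaa
Sorted (with $ < everything):
  sorted[0] = $CdDBCdCbCaaa
  sorted[1] = BCdCbCaaa$CdD
  sorted[2] = Caaa$CdDBCdCb
  sorted[3] = CbCaaa$CdDBCd
  sorted[4] = CdCbCaaa$CdDB
  sorted[5] = CdDBCdCbCaaa$
  sorted[6] = DBCdCbCaaa$Cd
  sorted[7] = a$CdDBCdCbCaa
  sorted[8] = aa$CdDBCdCbCa
  sorted[9] = aaa$CdDBCdCbC
  sorted[10] = bCaaa$CdDBCdC
  sorted[11] = dCbCaaa$CdDBC
  sorted[12] = dDBCdCbCaaa$C
sorted[7] = a$CdDBCdCbCaa

Answer: a$CdDBCdCbCaa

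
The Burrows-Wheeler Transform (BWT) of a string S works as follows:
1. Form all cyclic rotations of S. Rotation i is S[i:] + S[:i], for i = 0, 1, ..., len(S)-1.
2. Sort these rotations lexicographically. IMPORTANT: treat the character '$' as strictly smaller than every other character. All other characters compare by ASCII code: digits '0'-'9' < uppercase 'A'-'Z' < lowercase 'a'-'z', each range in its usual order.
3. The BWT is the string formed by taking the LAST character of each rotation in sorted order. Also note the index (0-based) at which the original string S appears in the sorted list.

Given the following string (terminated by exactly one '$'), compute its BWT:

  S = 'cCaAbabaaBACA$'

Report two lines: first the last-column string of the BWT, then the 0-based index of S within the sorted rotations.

All 14 rotations (rotation i = S[i:]+S[:i]):
  rot[0] = cCaAbabaaBACA$
  rot[1] = CaAbabaaBACA$c
  rot[2] = aAbabaaBACA$cC
  rot[3] = AbabaaBACA$cCa
  rot[4] = babaaBACA$cCaA
  rot[5] = abaaBACA$cCaAb
  rot[6] = baaBACA$cCaAba
  rot[7] = aaBACA$cCaAbab
  rot[8] = aBACA$cCaAbaba
  rot[9] = BACA$cCaAbabaa
  rot[10] = ACA$cCaAbabaaB
  rot[11] = CA$cCaAbabaaBA
  rot[12] = A$cCaAbabaaBAC
  rot[13] = $cCaAbabaaBACA
Sorted (with $ < everything):
  sorted[0] = $cCaAbabaaBACA  (last char: 'A')
  sorted[1] = A$cCaAbabaaBAC  (last char: 'C')
  sorted[2] = ACA$cCaAbabaaB  (last char: 'B')
  sorted[3] = AbabaaBACA$cCa  (last char: 'a')
  sorted[4] = BACA$cCaAbabaa  (last char: 'a')
  sorted[5] = CA$cCaAbabaaBA  (last char: 'A')
  sorted[6] = CaAbabaaBACA$c  (last char: 'c')
  sorted[7] = aAbabaaBACA$cC  (last char: 'C')
  sorted[8] = aBACA$cCaAbaba  (last char: 'a')
  sorted[9] = aaBACA$cCaAbab  (last char: 'b')
  sorted[10] = abaaBACA$cCaAb  (last char: 'b')
  sorted[11] = baaBACA$cCaAba  (last char: 'a')
  sorted[12] = babaaBACA$cCaA  (last char: 'A')
  sorted[13] = cCaAbabaaBACA$  (last char: '$')
Last column: ACBaaAcCabbaA$
Original string S is at sorted index 13

Answer: ACBaaAcCabbaA$
13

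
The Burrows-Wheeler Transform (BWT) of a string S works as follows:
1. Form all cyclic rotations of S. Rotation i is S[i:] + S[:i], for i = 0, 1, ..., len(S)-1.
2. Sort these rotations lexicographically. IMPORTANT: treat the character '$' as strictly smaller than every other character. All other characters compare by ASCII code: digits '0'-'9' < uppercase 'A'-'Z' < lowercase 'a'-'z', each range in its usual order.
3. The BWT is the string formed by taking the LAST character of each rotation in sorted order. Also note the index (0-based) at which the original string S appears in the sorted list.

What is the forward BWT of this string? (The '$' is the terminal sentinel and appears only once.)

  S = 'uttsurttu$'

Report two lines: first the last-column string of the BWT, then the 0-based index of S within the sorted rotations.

Answer: uutturtts$
9

Derivation:
All 10 rotations (rotation i = S[i:]+S[:i]):
  rot[0] = uttsurttu$
  rot[1] = ttsurttu$u
  rot[2] = tsurttu$ut
  rot[3] = surttu$utt
  rot[4] = urttu$utts
  rot[5] = rttu$uttsu
  rot[6] = ttu$uttsur
  rot[7] = tu$uttsurt
  rot[8] = u$uttsurtt
  rot[9] = $uttsurttu
Sorted (with $ < everything):
  sorted[0] = $uttsurttu  (last char: 'u')
  sorted[1] = rttu$uttsu  (last char: 'u')
  sorted[2] = surttu$utt  (last char: 't')
  sorted[3] = tsurttu$ut  (last char: 't')
  sorted[4] = ttsurttu$u  (last char: 'u')
  sorted[5] = ttu$uttsur  (last char: 'r')
  sorted[6] = tu$uttsurt  (last char: 't')
  sorted[7] = u$uttsurtt  (last char: 't')
  sorted[8] = urttu$utts  (last char: 's')
  sorted[9] = uttsurttu$  (last char: '$')
Last column: uutturtts$
Original string S is at sorted index 9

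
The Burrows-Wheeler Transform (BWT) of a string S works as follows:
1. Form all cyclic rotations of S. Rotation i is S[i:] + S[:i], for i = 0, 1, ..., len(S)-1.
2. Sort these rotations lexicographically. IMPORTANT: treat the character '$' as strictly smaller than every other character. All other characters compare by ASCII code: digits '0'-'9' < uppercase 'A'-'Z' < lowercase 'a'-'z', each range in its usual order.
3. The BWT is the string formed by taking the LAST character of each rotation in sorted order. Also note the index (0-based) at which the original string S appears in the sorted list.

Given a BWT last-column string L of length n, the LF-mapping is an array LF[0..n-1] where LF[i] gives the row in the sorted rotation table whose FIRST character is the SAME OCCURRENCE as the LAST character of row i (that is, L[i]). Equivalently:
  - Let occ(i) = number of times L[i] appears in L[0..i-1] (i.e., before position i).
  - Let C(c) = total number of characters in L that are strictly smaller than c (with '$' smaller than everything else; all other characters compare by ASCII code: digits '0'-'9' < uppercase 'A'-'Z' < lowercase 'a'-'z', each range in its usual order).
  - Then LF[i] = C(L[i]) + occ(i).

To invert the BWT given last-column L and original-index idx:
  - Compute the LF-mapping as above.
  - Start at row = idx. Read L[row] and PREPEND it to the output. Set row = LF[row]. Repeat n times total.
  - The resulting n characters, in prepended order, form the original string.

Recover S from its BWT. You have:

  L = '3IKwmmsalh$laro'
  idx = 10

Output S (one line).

LF mapping: 1 2 3 14 9 10 13 4 7 6 0 8 5 12 11
Walk LF starting at row 10, prepending L[row]:
  step 1: row=10, L[10]='$', prepend. Next row=LF[10]=0
  step 2: row=0, L[0]='3', prepend. Next row=LF[0]=1
  step 3: row=1, L[1]='I', prepend. Next row=LF[1]=2
  step 4: row=2, L[2]='K', prepend. Next row=LF[2]=3
  step 5: row=3, L[3]='w', prepend. Next row=LF[3]=14
  step 6: row=14, L[14]='o', prepend. Next row=LF[14]=11
  step 7: row=11, L[11]='l', prepend. Next row=LF[11]=8
  step 8: row=8, L[8]='l', prepend. Next row=LF[8]=7
  step 9: row=7, L[7]='a', prepend. Next row=LF[7]=4
  step 10: row=4, L[4]='m', prepend. Next row=LF[4]=9
  step 11: row=9, L[9]='h', prepend. Next row=LF[9]=6
  step 12: row=6, L[6]='s', prepend. Next row=LF[6]=13
  step 13: row=13, L[13]='r', prepend. Next row=LF[13]=12
  step 14: row=12, L[12]='a', prepend. Next row=LF[12]=5
  step 15: row=5, L[5]='m', prepend. Next row=LF[5]=10
Reversed output: marshmallowKI3$

Answer: marshmallowKI3$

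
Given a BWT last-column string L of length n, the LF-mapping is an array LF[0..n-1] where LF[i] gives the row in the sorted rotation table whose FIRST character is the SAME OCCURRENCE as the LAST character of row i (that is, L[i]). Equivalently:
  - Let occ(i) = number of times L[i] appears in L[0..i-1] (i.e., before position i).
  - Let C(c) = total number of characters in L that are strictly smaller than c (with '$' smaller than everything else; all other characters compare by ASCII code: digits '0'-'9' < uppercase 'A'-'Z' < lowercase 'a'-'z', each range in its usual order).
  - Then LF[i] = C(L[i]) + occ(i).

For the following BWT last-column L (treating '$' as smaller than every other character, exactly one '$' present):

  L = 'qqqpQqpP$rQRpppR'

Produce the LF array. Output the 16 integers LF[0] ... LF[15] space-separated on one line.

Char counts: '$':1, 'P':1, 'Q':2, 'R':2, 'p':5, 'q':4, 'r':1
C (first-col start): C('$')=0, C('P')=1, C('Q')=2, C('R')=4, C('p')=6, C('q')=11, C('r')=15
L[0]='q': occ=0, LF[0]=C('q')+0=11+0=11
L[1]='q': occ=1, LF[1]=C('q')+1=11+1=12
L[2]='q': occ=2, LF[2]=C('q')+2=11+2=13
L[3]='p': occ=0, LF[3]=C('p')+0=6+0=6
L[4]='Q': occ=0, LF[4]=C('Q')+0=2+0=2
L[5]='q': occ=3, LF[5]=C('q')+3=11+3=14
L[6]='p': occ=1, LF[6]=C('p')+1=6+1=7
L[7]='P': occ=0, LF[7]=C('P')+0=1+0=1
L[8]='$': occ=0, LF[8]=C('$')+0=0+0=0
L[9]='r': occ=0, LF[9]=C('r')+0=15+0=15
L[10]='Q': occ=1, LF[10]=C('Q')+1=2+1=3
L[11]='R': occ=0, LF[11]=C('R')+0=4+0=4
L[12]='p': occ=2, LF[12]=C('p')+2=6+2=8
L[13]='p': occ=3, LF[13]=C('p')+3=6+3=9
L[14]='p': occ=4, LF[14]=C('p')+4=6+4=10
L[15]='R': occ=1, LF[15]=C('R')+1=4+1=5

Answer: 11 12 13 6 2 14 7 1 0 15 3 4 8 9 10 5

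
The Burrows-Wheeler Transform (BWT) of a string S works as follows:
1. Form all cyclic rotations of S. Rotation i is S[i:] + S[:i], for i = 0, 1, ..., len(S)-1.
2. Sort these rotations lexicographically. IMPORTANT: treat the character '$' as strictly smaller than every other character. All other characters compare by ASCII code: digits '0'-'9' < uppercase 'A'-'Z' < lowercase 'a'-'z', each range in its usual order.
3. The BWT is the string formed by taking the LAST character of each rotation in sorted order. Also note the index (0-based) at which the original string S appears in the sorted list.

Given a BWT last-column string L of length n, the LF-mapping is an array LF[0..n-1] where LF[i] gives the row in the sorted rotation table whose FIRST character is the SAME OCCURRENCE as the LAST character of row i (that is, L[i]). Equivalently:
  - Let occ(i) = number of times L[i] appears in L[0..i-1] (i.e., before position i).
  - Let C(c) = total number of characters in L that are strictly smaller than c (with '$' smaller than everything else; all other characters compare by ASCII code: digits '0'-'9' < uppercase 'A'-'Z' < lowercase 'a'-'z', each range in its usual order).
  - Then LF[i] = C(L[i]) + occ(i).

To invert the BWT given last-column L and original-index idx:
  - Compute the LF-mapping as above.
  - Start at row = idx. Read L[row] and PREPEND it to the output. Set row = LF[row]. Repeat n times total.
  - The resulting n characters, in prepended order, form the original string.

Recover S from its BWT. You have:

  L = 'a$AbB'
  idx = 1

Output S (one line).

Answer: ABba$

Derivation:
LF mapping: 3 0 1 4 2
Walk LF starting at row 1, prepending L[row]:
  step 1: row=1, L[1]='$', prepend. Next row=LF[1]=0
  step 2: row=0, L[0]='a', prepend. Next row=LF[0]=3
  step 3: row=3, L[3]='b', prepend. Next row=LF[3]=4
  step 4: row=4, L[4]='B', prepend. Next row=LF[4]=2
  step 5: row=2, L[2]='A', prepend. Next row=LF[2]=1
Reversed output: ABba$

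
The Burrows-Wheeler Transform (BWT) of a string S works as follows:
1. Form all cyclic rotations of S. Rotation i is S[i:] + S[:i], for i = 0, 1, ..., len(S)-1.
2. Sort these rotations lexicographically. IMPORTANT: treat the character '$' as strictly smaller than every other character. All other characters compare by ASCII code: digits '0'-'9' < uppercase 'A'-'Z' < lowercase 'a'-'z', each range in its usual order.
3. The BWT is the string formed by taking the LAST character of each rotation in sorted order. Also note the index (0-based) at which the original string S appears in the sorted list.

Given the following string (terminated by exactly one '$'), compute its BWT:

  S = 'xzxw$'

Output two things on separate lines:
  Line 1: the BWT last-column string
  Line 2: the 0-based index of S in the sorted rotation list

All 5 rotations (rotation i = S[i:]+S[:i]):
  rot[0] = xzxw$
  rot[1] = zxw$x
  rot[2] = xw$xz
  rot[3] = w$xzx
  rot[4] = $xzxw
Sorted (with $ < everything):
  sorted[0] = $xzxw  (last char: 'w')
  sorted[1] = w$xzx  (last char: 'x')
  sorted[2] = xw$xz  (last char: 'z')
  sorted[3] = xzxw$  (last char: '$')
  sorted[4] = zxw$x  (last char: 'x')
Last column: wxz$x
Original string S is at sorted index 3

Answer: wxz$x
3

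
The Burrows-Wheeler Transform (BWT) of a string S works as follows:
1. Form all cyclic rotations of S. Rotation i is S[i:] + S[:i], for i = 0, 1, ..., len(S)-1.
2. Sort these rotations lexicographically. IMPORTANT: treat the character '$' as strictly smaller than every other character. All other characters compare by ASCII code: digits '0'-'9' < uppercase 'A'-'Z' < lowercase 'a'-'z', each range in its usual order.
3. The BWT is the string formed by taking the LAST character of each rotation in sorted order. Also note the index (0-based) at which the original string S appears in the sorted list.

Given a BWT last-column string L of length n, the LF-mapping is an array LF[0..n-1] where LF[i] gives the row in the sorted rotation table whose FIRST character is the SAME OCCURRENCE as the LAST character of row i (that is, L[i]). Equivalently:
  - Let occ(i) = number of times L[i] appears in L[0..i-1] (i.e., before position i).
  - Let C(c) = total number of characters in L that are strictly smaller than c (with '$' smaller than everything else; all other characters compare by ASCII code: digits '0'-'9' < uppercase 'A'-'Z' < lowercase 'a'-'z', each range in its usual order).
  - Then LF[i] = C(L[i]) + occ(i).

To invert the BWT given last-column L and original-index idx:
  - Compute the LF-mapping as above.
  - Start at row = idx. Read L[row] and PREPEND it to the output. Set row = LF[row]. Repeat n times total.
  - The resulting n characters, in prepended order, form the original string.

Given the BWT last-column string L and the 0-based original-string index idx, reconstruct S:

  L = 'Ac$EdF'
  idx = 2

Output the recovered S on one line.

Answer: EFdcA$

Derivation:
LF mapping: 1 4 0 2 5 3
Walk LF starting at row 2, prepending L[row]:
  step 1: row=2, L[2]='$', prepend. Next row=LF[2]=0
  step 2: row=0, L[0]='A', prepend. Next row=LF[0]=1
  step 3: row=1, L[1]='c', prepend. Next row=LF[1]=4
  step 4: row=4, L[4]='d', prepend. Next row=LF[4]=5
  step 5: row=5, L[5]='F', prepend. Next row=LF[5]=3
  step 6: row=3, L[3]='E', prepend. Next row=LF[3]=2
Reversed output: EFdcA$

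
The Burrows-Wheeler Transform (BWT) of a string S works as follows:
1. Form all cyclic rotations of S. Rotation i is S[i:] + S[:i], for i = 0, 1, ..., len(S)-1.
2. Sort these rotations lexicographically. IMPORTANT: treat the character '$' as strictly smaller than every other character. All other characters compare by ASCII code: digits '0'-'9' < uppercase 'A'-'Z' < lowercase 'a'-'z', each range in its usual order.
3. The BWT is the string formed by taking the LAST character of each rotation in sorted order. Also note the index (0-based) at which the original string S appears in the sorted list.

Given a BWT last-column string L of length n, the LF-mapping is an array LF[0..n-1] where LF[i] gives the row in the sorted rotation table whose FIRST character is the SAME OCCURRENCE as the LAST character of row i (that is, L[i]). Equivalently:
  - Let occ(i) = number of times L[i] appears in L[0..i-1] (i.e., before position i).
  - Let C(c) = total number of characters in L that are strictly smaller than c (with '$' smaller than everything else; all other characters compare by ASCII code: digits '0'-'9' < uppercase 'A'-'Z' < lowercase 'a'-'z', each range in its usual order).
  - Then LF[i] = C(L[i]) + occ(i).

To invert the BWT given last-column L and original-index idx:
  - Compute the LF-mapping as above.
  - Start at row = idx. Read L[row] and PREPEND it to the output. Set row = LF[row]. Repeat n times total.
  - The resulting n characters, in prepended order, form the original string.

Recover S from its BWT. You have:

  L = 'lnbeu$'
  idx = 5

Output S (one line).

LF mapping: 3 4 1 2 5 0
Walk LF starting at row 5, prepending L[row]:
  step 1: row=5, L[5]='$', prepend. Next row=LF[5]=0
  step 2: row=0, L[0]='l', prepend. Next row=LF[0]=3
  step 3: row=3, L[3]='e', prepend. Next row=LF[3]=2
  step 4: row=2, L[2]='b', prepend. Next row=LF[2]=1
  step 5: row=1, L[1]='n', prepend. Next row=LF[1]=4
  step 6: row=4, L[4]='u', prepend. Next row=LF[4]=5
Reversed output: unbel$

Answer: unbel$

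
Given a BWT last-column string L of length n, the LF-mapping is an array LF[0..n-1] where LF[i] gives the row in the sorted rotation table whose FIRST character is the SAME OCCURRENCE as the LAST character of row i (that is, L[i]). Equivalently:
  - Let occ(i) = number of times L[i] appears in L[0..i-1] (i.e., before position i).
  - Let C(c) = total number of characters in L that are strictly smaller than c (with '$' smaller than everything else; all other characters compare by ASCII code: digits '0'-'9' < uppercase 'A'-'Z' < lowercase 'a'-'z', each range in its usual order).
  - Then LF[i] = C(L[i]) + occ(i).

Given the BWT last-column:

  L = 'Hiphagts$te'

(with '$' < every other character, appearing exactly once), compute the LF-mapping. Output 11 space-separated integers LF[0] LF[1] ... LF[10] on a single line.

Answer: 1 6 7 5 2 4 9 8 0 10 3

Derivation:
Char counts: '$':1, 'H':1, 'a':1, 'e':1, 'g':1, 'h':1, 'i':1, 'p':1, 's':1, 't':2
C (first-col start): C('$')=0, C('H')=1, C('a')=2, C('e')=3, C('g')=4, C('h')=5, C('i')=6, C('p')=7, C('s')=8, C('t')=9
L[0]='H': occ=0, LF[0]=C('H')+0=1+0=1
L[1]='i': occ=0, LF[1]=C('i')+0=6+0=6
L[2]='p': occ=0, LF[2]=C('p')+0=7+0=7
L[3]='h': occ=0, LF[3]=C('h')+0=5+0=5
L[4]='a': occ=0, LF[4]=C('a')+0=2+0=2
L[5]='g': occ=0, LF[5]=C('g')+0=4+0=4
L[6]='t': occ=0, LF[6]=C('t')+0=9+0=9
L[7]='s': occ=0, LF[7]=C('s')+0=8+0=8
L[8]='$': occ=0, LF[8]=C('$')+0=0+0=0
L[9]='t': occ=1, LF[9]=C('t')+1=9+1=10
L[10]='e': occ=0, LF[10]=C('e')+0=3+0=3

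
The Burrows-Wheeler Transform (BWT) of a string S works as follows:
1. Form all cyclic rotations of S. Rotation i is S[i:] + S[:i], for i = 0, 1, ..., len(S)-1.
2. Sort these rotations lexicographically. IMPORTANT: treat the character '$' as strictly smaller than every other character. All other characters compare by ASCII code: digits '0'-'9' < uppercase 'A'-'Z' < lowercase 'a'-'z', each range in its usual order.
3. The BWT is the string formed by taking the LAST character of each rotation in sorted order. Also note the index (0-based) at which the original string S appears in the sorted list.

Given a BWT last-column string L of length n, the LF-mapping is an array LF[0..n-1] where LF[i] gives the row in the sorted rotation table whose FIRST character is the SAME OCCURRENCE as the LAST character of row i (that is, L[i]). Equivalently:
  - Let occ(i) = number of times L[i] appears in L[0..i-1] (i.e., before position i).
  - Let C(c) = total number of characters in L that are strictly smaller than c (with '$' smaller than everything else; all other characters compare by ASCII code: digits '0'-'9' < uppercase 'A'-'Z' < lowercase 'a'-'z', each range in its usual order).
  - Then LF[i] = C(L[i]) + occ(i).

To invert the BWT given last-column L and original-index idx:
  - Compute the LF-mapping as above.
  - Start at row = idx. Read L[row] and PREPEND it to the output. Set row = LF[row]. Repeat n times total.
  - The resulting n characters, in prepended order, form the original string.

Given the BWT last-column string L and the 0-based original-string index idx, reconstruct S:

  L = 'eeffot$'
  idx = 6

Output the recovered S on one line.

Answer: toffee$

Derivation:
LF mapping: 1 2 3 4 5 6 0
Walk LF starting at row 6, prepending L[row]:
  step 1: row=6, L[6]='$', prepend. Next row=LF[6]=0
  step 2: row=0, L[0]='e', prepend. Next row=LF[0]=1
  step 3: row=1, L[1]='e', prepend. Next row=LF[1]=2
  step 4: row=2, L[2]='f', prepend. Next row=LF[2]=3
  step 5: row=3, L[3]='f', prepend. Next row=LF[3]=4
  step 6: row=4, L[4]='o', prepend. Next row=LF[4]=5
  step 7: row=5, L[5]='t', prepend. Next row=LF[5]=6
Reversed output: toffee$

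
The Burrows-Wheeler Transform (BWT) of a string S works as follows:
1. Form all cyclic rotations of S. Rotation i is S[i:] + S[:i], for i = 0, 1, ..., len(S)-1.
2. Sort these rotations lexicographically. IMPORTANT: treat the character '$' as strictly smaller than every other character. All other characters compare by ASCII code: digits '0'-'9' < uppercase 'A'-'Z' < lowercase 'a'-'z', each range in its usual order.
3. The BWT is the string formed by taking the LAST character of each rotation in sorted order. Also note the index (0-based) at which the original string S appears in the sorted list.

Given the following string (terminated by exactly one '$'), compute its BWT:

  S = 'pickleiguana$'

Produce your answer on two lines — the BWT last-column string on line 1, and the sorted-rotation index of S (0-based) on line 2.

Answer: anuilipecka$g
11

Derivation:
All 13 rotations (rotation i = S[i:]+S[:i]):
  rot[0] = pickleiguana$
  rot[1] = ickleiguana$p
  rot[2] = ckleiguana$pi
  rot[3] = kleiguana$pic
  rot[4] = leiguana$pick
  rot[5] = eiguana$pickl
  rot[6] = iguana$pickle
  rot[7] = guana$picklei
  rot[8] = uana$pickleig
  rot[9] = ana$pickleigu
  rot[10] = na$pickleigua
  rot[11] = a$pickleiguan
  rot[12] = $pickleiguana
Sorted (with $ < everything):
  sorted[0] = $pickleiguana  (last char: 'a')
  sorted[1] = a$pickleiguan  (last char: 'n')
  sorted[2] = ana$pickleigu  (last char: 'u')
  sorted[3] = ckleiguana$pi  (last char: 'i')
  sorted[4] = eiguana$pickl  (last char: 'l')
  sorted[5] = guana$picklei  (last char: 'i')
  sorted[6] = ickleiguana$p  (last char: 'p')
  sorted[7] = iguana$pickle  (last char: 'e')
  sorted[8] = kleiguana$pic  (last char: 'c')
  sorted[9] = leiguana$pick  (last char: 'k')
  sorted[10] = na$pickleigua  (last char: 'a')
  sorted[11] = pickleiguana$  (last char: '$')
  sorted[12] = uana$pickleig  (last char: 'g')
Last column: anuilipecka$g
Original string S is at sorted index 11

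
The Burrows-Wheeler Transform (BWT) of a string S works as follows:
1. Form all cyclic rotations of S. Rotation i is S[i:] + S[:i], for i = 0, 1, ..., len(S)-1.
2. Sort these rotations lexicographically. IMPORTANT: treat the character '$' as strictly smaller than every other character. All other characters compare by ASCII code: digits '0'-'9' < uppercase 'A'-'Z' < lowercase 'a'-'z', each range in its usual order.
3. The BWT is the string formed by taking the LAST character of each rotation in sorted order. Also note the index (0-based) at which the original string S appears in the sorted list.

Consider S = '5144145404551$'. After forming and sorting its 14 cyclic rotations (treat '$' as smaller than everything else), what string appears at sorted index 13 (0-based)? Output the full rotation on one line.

All 14 rotations (rotation i = S[i:]+S[:i]):
  rot[0] = 5144145404551$
  rot[1] = 144145404551$5
  rot[2] = 44145404551$51
  rot[3] = 4145404551$514
  rot[4] = 145404551$5144
  rot[5] = 45404551$51441
  rot[6] = 5404551$514414
  rot[7] = 404551$5144145
  rot[8] = 04551$51441454
  rot[9] = 4551$514414540
  rot[10] = 551$5144145404
  rot[11] = 51$51441454045
  rot[12] = 1$514414540455
  rot[13] = $5144145404551
Sorted (with $ < everything):
  sorted[0] = $5144145404551
  sorted[1] = 04551$51441454
  sorted[2] = 1$514414540455
  sorted[3] = 144145404551$5
  sorted[4] = 145404551$5144
  sorted[5] = 404551$5144145
  sorted[6] = 4145404551$514
  sorted[7] = 44145404551$51
  sorted[8] = 45404551$51441
  sorted[9] = 4551$514414540
  sorted[10] = 51$51441454045
  sorted[11] = 5144145404551$
  sorted[12] = 5404551$514414
  sorted[13] = 551$5144145404
sorted[13] = 551$5144145404

Answer: 551$5144145404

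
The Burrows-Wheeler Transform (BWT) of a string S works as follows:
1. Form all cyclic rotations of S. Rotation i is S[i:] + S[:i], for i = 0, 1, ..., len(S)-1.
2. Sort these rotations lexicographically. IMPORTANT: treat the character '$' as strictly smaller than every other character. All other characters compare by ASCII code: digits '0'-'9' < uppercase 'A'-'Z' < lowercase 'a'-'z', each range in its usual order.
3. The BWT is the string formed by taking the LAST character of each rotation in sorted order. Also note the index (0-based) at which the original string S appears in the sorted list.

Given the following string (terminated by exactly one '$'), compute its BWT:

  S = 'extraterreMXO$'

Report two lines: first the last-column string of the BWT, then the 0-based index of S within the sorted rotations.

All 14 rotations (rotation i = S[i:]+S[:i]):
  rot[0] = extraterreMXO$
  rot[1] = xtraterreMXO$e
  rot[2] = traterreMXO$ex
  rot[3] = raterreMXO$ext
  rot[4] = aterreMXO$extr
  rot[5] = terreMXO$extra
  rot[6] = erreMXO$extrat
  rot[7] = rreMXO$extrate
  rot[8] = reMXO$extrater
  rot[9] = eMXO$extraterr
  rot[10] = MXO$extraterre
  rot[11] = XO$extraterreM
  rot[12] = O$extraterreMX
  rot[13] = $extraterreMXO
Sorted (with $ < everything):
  sorted[0] = $extraterreMXO  (last char: 'O')
  sorted[1] = MXO$extraterre  (last char: 'e')
  sorted[2] = O$extraterreMX  (last char: 'X')
  sorted[3] = XO$extraterreM  (last char: 'M')
  sorted[4] = aterreMXO$extr  (last char: 'r')
  sorted[5] = eMXO$extraterr  (last char: 'r')
  sorted[6] = erreMXO$extrat  (last char: 't')
  sorted[7] = extraterreMXO$  (last char: '$')
  sorted[8] = raterreMXO$ext  (last char: 't')
  sorted[9] = reMXO$extrater  (last char: 'r')
  sorted[10] = rreMXO$extrate  (last char: 'e')
  sorted[11] = terreMXO$extra  (last char: 'a')
  sorted[12] = traterreMXO$ex  (last char: 'x')
  sorted[13] = xtraterreMXO$e  (last char: 'e')
Last column: OeXMrrt$treaxe
Original string S is at sorted index 7

Answer: OeXMrrt$treaxe
7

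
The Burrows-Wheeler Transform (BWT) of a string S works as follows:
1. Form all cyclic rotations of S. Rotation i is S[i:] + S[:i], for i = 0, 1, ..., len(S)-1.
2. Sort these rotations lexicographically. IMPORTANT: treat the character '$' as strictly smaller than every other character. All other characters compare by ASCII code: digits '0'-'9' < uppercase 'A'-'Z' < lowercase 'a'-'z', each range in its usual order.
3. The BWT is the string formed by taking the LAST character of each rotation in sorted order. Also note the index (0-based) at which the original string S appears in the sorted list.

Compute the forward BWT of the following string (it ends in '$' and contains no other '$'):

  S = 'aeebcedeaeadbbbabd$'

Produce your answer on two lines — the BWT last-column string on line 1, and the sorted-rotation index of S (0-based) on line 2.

All 19 rotations (rotation i = S[i:]+S[:i]):
  rot[0] = aeebcedeaeadbbbabd$
  rot[1] = eebcedeaeadbbbabd$a
  rot[2] = ebcedeaeadbbbabd$ae
  rot[3] = bcedeaeadbbbabd$aee
  rot[4] = cedeaeadbbbabd$aeeb
  rot[5] = edeaeadbbbabd$aeebc
  rot[6] = deaeadbbbabd$aeebce
  rot[7] = eaeadbbbabd$aeebced
  rot[8] = aeadbbbabd$aeebcede
  rot[9] = eadbbbabd$aeebcedea
  rot[10] = adbbbabd$aeebcedeae
  rot[11] = dbbbabd$aeebcedeaea
  rot[12] = bbbabd$aeebcedeaead
  rot[13] = bbabd$aeebcedeaeadb
  rot[14] = babd$aeebcedeaeadbb
  rot[15] = abd$aeebcedeaeadbbb
  rot[16] = bd$aeebcedeaeadbbba
  rot[17] = d$aeebcedeaeadbbbab
  rot[18] = $aeebcedeaeadbbbabd
Sorted (with $ < everything):
  sorted[0] = $aeebcedeaeadbbbabd  (last char: 'd')
  sorted[1] = abd$aeebcedeaeadbbb  (last char: 'b')
  sorted[2] = adbbbabd$aeebcedeae  (last char: 'e')
  sorted[3] = aeadbbbabd$aeebcede  (last char: 'e')
  sorted[4] = aeebcedeaeadbbbabd$  (last char: '$')
  sorted[5] = babd$aeebcedeaeadbb  (last char: 'b')
  sorted[6] = bbabd$aeebcedeaeadb  (last char: 'b')
  sorted[7] = bbbabd$aeebcedeaead  (last char: 'd')
  sorted[8] = bcedeaeadbbbabd$aee  (last char: 'e')
  sorted[9] = bd$aeebcedeaeadbbba  (last char: 'a')
  sorted[10] = cedeaeadbbbabd$aeeb  (last char: 'b')
  sorted[11] = d$aeebcedeaeadbbbab  (last char: 'b')
  sorted[12] = dbbbabd$aeebcedeaea  (last char: 'a')
  sorted[13] = deaeadbbbabd$aeebce  (last char: 'e')
  sorted[14] = eadbbbabd$aeebcedea  (last char: 'a')
  sorted[15] = eaeadbbbabd$aeebced  (last char: 'd')
  sorted[16] = ebcedeaeadbbbabd$ae  (last char: 'e')
  sorted[17] = edeaeadbbbabd$aeebc  (last char: 'c')
  sorted[18] = eebcedeaeadbbbabd$a  (last char: 'a')
Last column: dbee$bbdeabbaeadeca
Original string S is at sorted index 4

Answer: dbee$bbdeabbaeadeca
4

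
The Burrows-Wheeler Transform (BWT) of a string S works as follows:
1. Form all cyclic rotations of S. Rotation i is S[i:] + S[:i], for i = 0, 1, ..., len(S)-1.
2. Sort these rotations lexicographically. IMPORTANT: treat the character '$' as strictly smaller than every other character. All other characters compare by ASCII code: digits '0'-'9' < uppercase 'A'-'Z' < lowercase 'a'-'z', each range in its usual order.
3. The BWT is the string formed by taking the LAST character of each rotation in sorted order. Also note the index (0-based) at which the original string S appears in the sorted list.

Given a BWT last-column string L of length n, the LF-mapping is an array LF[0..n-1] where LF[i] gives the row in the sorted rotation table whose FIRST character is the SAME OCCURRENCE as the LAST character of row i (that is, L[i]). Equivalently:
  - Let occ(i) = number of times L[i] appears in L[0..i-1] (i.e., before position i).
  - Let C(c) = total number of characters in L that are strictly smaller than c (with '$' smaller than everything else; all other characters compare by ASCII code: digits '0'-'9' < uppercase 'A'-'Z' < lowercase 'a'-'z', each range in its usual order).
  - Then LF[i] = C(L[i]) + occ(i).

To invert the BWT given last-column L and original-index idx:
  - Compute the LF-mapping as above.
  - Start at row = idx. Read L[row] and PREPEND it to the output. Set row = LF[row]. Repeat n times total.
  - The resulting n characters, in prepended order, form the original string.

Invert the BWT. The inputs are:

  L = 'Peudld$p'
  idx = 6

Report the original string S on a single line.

LF mapping: 1 4 7 2 5 3 0 6
Walk LF starting at row 6, prepending L[row]:
  step 1: row=6, L[6]='$', prepend. Next row=LF[6]=0
  step 2: row=0, L[0]='P', prepend. Next row=LF[0]=1
  step 3: row=1, L[1]='e', prepend. Next row=LF[1]=4
  step 4: row=4, L[4]='l', prepend. Next row=LF[4]=5
  step 5: row=5, L[5]='d', prepend. Next row=LF[5]=3
  step 6: row=3, L[3]='d', prepend. Next row=LF[3]=2
  step 7: row=2, L[2]='u', prepend. Next row=LF[2]=7
  step 8: row=7, L[7]='p', prepend. Next row=LF[7]=6
Reversed output: puddleP$

Answer: puddleP$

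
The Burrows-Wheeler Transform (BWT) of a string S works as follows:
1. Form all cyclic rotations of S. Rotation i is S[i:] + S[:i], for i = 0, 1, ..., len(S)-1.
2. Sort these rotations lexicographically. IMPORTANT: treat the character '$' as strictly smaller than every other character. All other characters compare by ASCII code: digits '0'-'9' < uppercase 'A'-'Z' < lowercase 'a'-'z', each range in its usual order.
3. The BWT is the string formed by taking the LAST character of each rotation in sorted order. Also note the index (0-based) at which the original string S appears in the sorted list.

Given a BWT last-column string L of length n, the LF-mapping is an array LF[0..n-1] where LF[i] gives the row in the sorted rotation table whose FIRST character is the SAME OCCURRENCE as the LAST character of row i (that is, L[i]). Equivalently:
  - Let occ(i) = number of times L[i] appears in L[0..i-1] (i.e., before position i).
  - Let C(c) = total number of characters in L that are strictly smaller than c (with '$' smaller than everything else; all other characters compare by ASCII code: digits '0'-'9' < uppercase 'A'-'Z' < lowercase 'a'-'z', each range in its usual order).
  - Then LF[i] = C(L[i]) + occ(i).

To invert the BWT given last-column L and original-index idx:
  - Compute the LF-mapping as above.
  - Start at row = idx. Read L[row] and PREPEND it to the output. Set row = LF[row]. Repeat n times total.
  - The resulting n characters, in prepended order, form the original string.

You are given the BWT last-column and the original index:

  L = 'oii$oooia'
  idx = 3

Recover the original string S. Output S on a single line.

LF mapping: 5 2 3 0 6 7 8 4 1
Walk LF starting at row 3, prepending L[row]:
  step 1: row=3, L[3]='$', prepend. Next row=LF[3]=0
  step 2: row=0, L[0]='o', prepend. Next row=LF[0]=5
  step 3: row=5, L[5]='o', prepend. Next row=LF[5]=7
  step 4: row=7, L[7]='i', prepend. Next row=LF[7]=4
  step 5: row=4, L[4]='o', prepend. Next row=LF[4]=6
  step 6: row=6, L[6]='o', prepend. Next row=LF[6]=8
  step 7: row=8, L[8]='a', prepend. Next row=LF[8]=1
  step 8: row=1, L[1]='i', prepend. Next row=LF[1]=2
  step 9: row=2, L[2]='i', prepend. Next row=LF[2]=3
Reversed output: iiaooioo$

Answer: iiaooioo$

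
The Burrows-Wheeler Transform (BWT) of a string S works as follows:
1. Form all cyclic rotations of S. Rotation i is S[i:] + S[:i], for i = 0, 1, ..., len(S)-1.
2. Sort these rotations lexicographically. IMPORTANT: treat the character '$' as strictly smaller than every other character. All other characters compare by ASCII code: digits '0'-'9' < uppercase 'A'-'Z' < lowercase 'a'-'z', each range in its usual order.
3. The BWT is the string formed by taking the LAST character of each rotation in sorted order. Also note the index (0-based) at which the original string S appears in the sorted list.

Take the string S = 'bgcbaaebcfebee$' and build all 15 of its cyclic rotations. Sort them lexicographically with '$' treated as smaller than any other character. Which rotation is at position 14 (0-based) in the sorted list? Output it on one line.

Answer: gcbaaebcfebee$b

Derivation:
All 15 rotations (rotation i = S[i:]+S[:i]):
  rot[0] = bgcbaaebcfebee$
  rot[1] = gcbaaebcfebee$b
  rot[2] = cbaaebcfebee$bg
  rot[3] = baaebcfebee$bgc
  rot[4] = aaebcfebee$bgcb
  rot[5] = aebcfebee$bgcba
  rot[6] = ebcfebee$bgcbaa
  rot[7] = bcfebee$bgcbaae
  rot[8] = cfebee$bgcbaaeb
  rot[9] = febee$bgcbaaebc
  rot[10] = ebee$bgcbaaebcf
  rot[11] = bee$bgcbaaebcfe
  rot[12] = ee$bgcbaaebcfeb
  rot[13] = e$bgcbaaebcfebe
  rot[14] = $bgcbaaebcfebee
Sorted (with $ < everything):
  sorted[0] = $bgcbaaebcfebee
  sorted[1] = aaebcfebee$bgcb
  sorted[2] = aebcfebee$bgcba
  sorted[3] = baaebcfebee$bgc
  sorted[4] = bcfebee$bgcbaae
  sorted[5] = bee$bgcbaaebcfe
  sorted[6] = bgcbaaebcfebee$
  sorted[7] = cbaaebcfebee$bg
  sorted[8] = cfebee$bgcbaaeb
  sorted[9] = e$bgcbaaebcfebe
  sorted[10] = ebcfebee$bgcbaa
  sorted[11] = ebee$bgcbaaebcf
  sorted[12] = ee$bgcbaaebcfeb
  sorted[13] = febee$bgcbaaebc
  sorted[14] = gcbaaebcfebee$b
sorted[14] = gcbaaebcfebee$b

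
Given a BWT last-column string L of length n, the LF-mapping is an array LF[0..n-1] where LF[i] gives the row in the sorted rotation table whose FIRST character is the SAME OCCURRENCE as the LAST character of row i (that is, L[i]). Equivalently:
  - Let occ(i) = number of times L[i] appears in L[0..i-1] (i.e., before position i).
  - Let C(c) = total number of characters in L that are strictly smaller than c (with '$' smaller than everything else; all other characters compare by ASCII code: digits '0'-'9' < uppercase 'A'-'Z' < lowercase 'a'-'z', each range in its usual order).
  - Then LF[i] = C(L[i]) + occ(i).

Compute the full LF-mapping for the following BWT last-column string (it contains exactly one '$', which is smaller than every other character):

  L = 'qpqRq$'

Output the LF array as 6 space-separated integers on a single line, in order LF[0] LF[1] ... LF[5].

Char counts: '$':1, 'R':1, 'p':1, 'q':3
C (first-col start): C('$')=0, C('R')=1, C('p')=2, C('q')=3
L[0]='q': occ=0, LF[0]=C('q')+0=3+0=3
L[1]='p': occ=0, LF[1]=C('p')+0=2+0=2
L[2]='q': occ=1, LF[2]=C('q')+1=3+1=4
L[3]='R': occ=0, LF[3]=C('R')+0=1+0=1
L[4]='q': occ=2, LF[4]=C('q')+2=3+2=5
L[5]='$': occ=0, LF[5]=C('$')+0=0+0=0

Answer: 3 2 4 1 5 0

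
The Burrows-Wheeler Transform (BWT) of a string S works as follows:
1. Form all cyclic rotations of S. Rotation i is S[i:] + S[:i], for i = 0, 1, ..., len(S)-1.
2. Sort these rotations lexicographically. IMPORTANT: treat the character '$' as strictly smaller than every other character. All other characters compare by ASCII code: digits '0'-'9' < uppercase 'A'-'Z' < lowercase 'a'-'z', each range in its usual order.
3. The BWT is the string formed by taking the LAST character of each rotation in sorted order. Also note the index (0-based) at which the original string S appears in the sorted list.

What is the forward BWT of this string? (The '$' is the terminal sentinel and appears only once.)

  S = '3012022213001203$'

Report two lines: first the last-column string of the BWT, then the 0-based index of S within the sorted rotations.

All 17 rotations (rotation i = S[i:]+S[:i]):
  rot[0] = 3012022213001203$
  rot[1] = 012022213001203$3
  rot[2] = 12022213001203$30
  rot[3] = 2022213001203$301
  rot[4] = 022213001203$3012
  rot[5] = 22213001203$30120
  rot[6] = 2213001203$301202
  rot[7] = 213001203$3012022
  rot[8] = 13001203$30120222
  rot[9] = 3001203$301202221
  rot[10] = 001203$3012022213
  rot[11] = 01203$30120222130
  rot[12] = 1203$301202221300
  rot[13] = 203$3012022213001
  rot[14] = 03$30120222130012
  rot[15] = 3$301202221300120
  rot[16] = $3012022213001203
Sorted (with $ < everything):
  sorted[0] = $3012022213001203  (last char: '3')
  sorted[1] = 001203$3012022213  (last char: '3')
  sorted[2] = 012022213001203$3  (last char: '3')
  sorted[3] = 01203$30120222130  (last char: '0')
  sorted[4] = 022213001203$3012  (last char: '2')
  sorted[5] = 03$30120222130012  (last char: '2')
  sorted[6] = 12022213001203$30  (last char: '0')
  sorted[7] = 1203$301202221300  (last char: '0')
  sorted[8] = 13001203$30120222  (last char: '2')
  sorted[9] = 2022213001203$301  (last char: '1')
  sorted[10] = 203$3012022213001  (last char: '1')
  sorted[11] = 213001203$3012022  (last char: '2')
  sorted[12] = 2213001203$301202  (last char: '2')
  sorted[13] = 22213001203$30120  (last char: '0')
  sorted[14] = 3$301202221300120  (last char: '0')
  sorted[15] = 3001203$301202221  (last char: '1')
  sorted[16] = 3012022213001203$  (last char: '$')
Last column: 3330220021122001$
Original string S is at sorted index 16

Answer: 3330220021122001$
16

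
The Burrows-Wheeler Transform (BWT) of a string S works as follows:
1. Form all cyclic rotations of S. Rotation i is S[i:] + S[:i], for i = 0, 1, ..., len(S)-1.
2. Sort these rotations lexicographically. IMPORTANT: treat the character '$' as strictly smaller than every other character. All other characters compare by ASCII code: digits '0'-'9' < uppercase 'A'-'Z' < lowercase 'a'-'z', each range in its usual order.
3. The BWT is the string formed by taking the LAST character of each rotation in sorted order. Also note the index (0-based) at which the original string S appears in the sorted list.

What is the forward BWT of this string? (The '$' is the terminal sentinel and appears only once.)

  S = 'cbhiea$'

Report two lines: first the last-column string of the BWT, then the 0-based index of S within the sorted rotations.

Answer: aec$ibh
3

Derivation:
All 7 rotations (rotation i = S[i:]+S[:i]):
  rot[0] = cbhiea$
  rot[1] = bhiea$c
  rot[2] = hiea$cb
  rot[3] = iea$cbh
  rot[4] = ea$cbhi
  rot[5] = a$cbhie
  rot[6] = $cbhiea
Sorted (with $ < everything):
  sorted[0] = $cbhiea  (last char: 'a')
  sorted[1] = a$cbhie  (last char: 'e')
  sorted[2] = bhiea$c  (last char: 'c')
  sorted[3] = cbhiea$  (last char: '$')
  sorted[4] = ea$cbhi  (last char: 'i')
  sorted[5] = hiea$cb  (last char: 'b')
  sorted[6] = iea$cbh  (last char: 'h')
Last column: aec$ibh
Original string S is at sorted index 3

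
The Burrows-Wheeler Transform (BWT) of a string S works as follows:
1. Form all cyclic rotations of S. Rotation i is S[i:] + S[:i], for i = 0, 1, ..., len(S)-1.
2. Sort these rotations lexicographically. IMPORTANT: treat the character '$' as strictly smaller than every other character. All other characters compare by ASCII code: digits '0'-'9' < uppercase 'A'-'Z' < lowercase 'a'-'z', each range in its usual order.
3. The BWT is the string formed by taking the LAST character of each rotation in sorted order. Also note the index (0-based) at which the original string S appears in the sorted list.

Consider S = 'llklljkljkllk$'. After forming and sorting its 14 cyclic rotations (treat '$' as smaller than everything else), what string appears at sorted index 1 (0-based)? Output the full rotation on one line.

Answer: jkljkllk$llkll

Derivation:
All 14 rotations (rotation i = S[i:]+S[:i]):
  rot[0] = llklljkljkllk$
  rot[1] = lklljkljkllk$l
  rot[2] = klljkljkllk$ll
  rot[3] = lljkljkllk$llk
  rot[4] = ljkljkllk$llkl
  rot[5] = jkljkllk$llkll
  rot[6] = kljkllk$llkllj
  rot[7] = ljkllk$llklljk
  rot[8] = jkllk$llklljkl
  rot[9] = kllk$llklljklj
  rot[10] = llk$llklljkljk
  rot[11] = lk$llklljkljkl
  rot[12] = k$llklljkljkll
  rot[13] = $llklljkljkllk
Sorted (with $ < everything):
  sorted[0] = $llklljkljkllk
  sorted[1] = jkljkllk$llkll
  sorted[2] = jkllk$llklljkl
  sorted[3] = k$llklljkljkll
  sorted[4] = kljkllk$llkllj
  sorted[5] = klljkljkllk$ll
  sorted[6] = kllk$llklljklj
  sorted[7] = ljkljkllk$llkl
  sorted[8] = ljkllk$llklljk
  sorted[9] = lk$llklljkljkl
  sorted[10] = lklljkljkllk$l
  sorted[11] = lljkljkllk$llk
  sorted[12] = llk$llklljkljk
  sorted[13] = llklljkljkllk$
sorted[1] = jkljkllk$llkll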